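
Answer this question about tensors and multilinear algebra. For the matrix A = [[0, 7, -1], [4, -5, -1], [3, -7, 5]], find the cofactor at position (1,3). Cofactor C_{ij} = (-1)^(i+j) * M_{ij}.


To find cofactor C_{13}, delete row 1 and column 3.
The resulting 2x2 submatrix is: [[4, -5], [3, -7]]
Minor M_{13} = 4*-7 - -5*3
  = -28 - -15 = -13
Sign = (-1)^(1+3) = (-1)^4 = 1
Cofactor C_{13} = 1 * -13 = -13

-13


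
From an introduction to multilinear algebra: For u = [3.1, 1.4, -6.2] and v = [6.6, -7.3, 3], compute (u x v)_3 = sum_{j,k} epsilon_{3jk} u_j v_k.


(u x v)_3 = sum_{j,k} epsilon_{3jk} u_j v_k. Only permutations of (1,2,3) contribute; the two non-zero terms are:
eps_{312} u_1 v_2 = 1 * 3.1 * -7.3 = -22.63
eps_{321} u_2 v_1 = -1 * 1.4 * 6.6 = -9.24
(u x v)_3 = -31.87

-31.87


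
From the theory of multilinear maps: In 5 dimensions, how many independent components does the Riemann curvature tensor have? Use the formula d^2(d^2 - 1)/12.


The Riemann tensor in d dimensions has d^2(d^2 - 1)/12 independent components.
d = 5, so d^2 = 25
d^2 - 1 = 24
d^2(d^2 - 1) = 25 * 24 = 600
Divide by 12: 600 / 12 = 50

50


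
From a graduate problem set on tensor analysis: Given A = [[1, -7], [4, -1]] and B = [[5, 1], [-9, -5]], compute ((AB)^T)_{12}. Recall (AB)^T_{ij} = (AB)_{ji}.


(AB)^T_{ij} = (AB)_{ji} = sum_k A_{jk} B_{ki}.
For i=1, j=2 we need (AB)_{21}:
A_{21} * B_{11} = 4 * 5 = 20
A_{22} * B_{21} = -1 * -9 = 9
Sum = 20 + 9 = 29

29


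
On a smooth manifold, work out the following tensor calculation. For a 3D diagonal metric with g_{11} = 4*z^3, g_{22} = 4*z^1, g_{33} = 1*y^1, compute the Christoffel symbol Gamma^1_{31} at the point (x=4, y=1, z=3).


For a diagonal metric, Gamma^k_{ij} = (1/2) g^{kk} (dg_{ik}/dx_j + dg_{jk}/dx_i - dg_{ij}/dx_k).
The metric is diagonal, so g_{ab} = 0 for a != b.
At the given point: g_{11} = 108, g_{22} = 12, g_{33} = 1
g^{11} = 1/108
dg_{31}/dx_1 = 0 (off-diagonal)
dg_{11}/dx_3 = dg_{11}/dx_3 = 108
dg_{31}/dx_1 = 0 (off-diagonal)
Numerator = 0 + 108 - 0 = 108
Gamma^1_{31} = 108 / (2 * 108) = 1/2

1/2


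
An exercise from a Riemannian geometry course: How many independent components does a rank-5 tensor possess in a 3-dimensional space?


The number of components of a rank-r tensor in d dimensions is d^r.
Here d = 3 and r = 5.
3^5 = 243

243


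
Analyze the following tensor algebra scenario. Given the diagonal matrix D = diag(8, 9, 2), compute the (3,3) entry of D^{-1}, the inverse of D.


For a diagonal matrix, the inverse has entries (D^{-1})_{ii} = 1/d_{ii}.
The diagonal entries are: d_{11} = 8, d_{22} = 9, d_{33} = 2
We need (D^{-1})_{33} = 1/d_{33} = 1/2 = 1/2

1/2


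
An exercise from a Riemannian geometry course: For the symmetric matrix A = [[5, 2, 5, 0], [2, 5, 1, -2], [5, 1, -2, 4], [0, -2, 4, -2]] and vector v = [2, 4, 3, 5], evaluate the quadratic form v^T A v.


First compute Av:
(Av)_1 = 5*2 + 2*4 + 5*3 + 0*5 = 33
(Av)_2 = 2*2 + 5*4 + 1*3 + -2*5 = 17
(Av)_3 = 5*2 + 1*4 + -2*3 + 4*5 = 28
(Av)_4 = 0*2 + -2*4 + 4*3 + -2*5 = -6
Av = [33, 17, 28, -6]
Then v^T (Av) = 2*33 + 4*17 + 3*28 + 5*-6
= 66 + 68 + 84 + -30 = 188

188


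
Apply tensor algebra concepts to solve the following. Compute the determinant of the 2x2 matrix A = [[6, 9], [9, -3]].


For a 2x2 matrix [[a, b], [c, d]], det = a*d - b*c.
a = 6, b = 9, c = 9, d = -3
a*d = 6 * -3 = -18
b*c = 9 * 9 = 81
det = -18 - 81 = -99

-99


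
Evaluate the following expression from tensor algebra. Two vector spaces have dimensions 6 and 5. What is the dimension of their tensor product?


The dimension of a tensor product is the product of dimensions.
dim(V) = 6, dim(W) = 5
dim(V (x) W) = 6 * 5 = 30

30


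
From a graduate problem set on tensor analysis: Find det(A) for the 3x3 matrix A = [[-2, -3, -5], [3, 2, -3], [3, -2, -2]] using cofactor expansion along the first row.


Expanding along the first row, det(A) = a11*M_11 - a12*M_12 + a13*M_13, where M_1j is the (1,j) minor.
Minor M_11 = 2*-2 - -3*-2 = -10
Minor M_12 = 3*-2 - -3*3 = 3
Minor M_13 = 3*-2 - 2*3 = -12
det = -2*(-10) - -3*(3) + -5*(-12)
    = 20 - -9 + 60
    = 89

89


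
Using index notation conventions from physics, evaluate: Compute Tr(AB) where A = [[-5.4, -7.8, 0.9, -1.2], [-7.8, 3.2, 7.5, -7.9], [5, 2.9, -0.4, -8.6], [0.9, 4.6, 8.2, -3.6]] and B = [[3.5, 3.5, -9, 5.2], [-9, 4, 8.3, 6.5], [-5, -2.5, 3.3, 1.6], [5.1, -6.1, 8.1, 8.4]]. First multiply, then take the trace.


Tr(AB) = sum_i (AB)_{ii} where (AB)_{ii} = sum_k A_{ik} B_{ki}.
(AB)_{11} = -5.4*3.5 + -7.8*-9 + 0.9*-5 + -1.2*5.1 = 40.68
(AB)_{22} = -7.8*3.5 + 3.2*4 + 7.5*-2.5 + -7.9*-6.1 = 14.94
(AB)_{33} = 5*-9 + 2.9*8.3 + -0.4*3.3 + -8.6*8.1 = -91.91
(AB)_{44} = 0.9*5.2 + 4.6*6.5 + 8.2*1.6 + -3.6*8.4 = 17.46
Tr(AB) = 40.68 + 14.94 + -91.91 + 17.46 = -18.83

-18.83


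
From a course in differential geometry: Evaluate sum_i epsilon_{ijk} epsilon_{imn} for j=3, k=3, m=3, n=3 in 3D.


Using the identity: epsilon_{ijk} epsilon_{imn} = delta_{jm} delta_{kn} - delta_{jn} delta_{km}.
delta_{33} = 1
delta_{33} = 1
delta_{33} = 1
delta_{33} = 1
Result = 1 * 1 - 1 * 1 = 1 - 1 = 0

0


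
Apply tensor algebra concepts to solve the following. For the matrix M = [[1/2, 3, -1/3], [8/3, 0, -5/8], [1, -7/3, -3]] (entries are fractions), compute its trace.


The trace is the sum of diagonal entries.
Diagonal: M[1,1] = 1/2, M[2,2] = 0, M[3,3] = -3
Tr(M) = 1/2 + 0 + -3
Computing step by step:
After adding M[1,1]: 1/2
After adding M[2,2]: 1/2
After adding M[3,3]: -5/2
Tr(M) = -5/2

-5/2


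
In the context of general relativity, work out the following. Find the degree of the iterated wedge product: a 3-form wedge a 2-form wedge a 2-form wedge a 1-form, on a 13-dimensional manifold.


The degree of a wedge product is the sum of the degrees of the individual forms.
Degrees: 3, 2, 2, 1
Total degree = 3 + 2 + 2 + 1 = 8

8


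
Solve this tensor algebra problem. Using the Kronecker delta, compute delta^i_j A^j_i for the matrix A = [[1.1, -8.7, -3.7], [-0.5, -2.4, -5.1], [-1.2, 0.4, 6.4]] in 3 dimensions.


The contraction (trace) of a rank-2 tensor is the sum of its diagonal elements.
Diagonal entries: A[1,1] = 1.1, A[2,2] = -2.4, A[3,3] = 6.4
Tr(A) = 1.1 + -2.4 + 6.4 = 5.1

5.1


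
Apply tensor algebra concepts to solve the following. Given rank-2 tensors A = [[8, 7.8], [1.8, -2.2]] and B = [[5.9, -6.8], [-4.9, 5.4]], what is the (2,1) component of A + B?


Tensor addition is component-wise: (A + B)_{ij} = A_{ij} + B_{ij}.
A_{21} = 1.8
B_{21} = -4.9
(A + B)_{21} = 1.8 + -4.9 = -3.1

-3.1


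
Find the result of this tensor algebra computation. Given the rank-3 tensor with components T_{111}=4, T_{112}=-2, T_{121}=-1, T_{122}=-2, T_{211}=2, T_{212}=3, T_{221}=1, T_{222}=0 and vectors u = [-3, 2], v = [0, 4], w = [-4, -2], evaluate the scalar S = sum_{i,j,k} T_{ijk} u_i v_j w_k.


S = sum over i,j,k of T_{ijk} u_i v_j w_k. Expanding all 8 terms:
T_{111}*u_1*v_1*w_1 = 4*-3*0*-4 = 0  (running total: 0)
T_{112}*u_1*v_1*w_2 = -2*-3*0*-2 = 0  (running total: 0)
T_{121}*u_1*v_2*w_1 = -1*-3*4*-4 = -48  (running total: -48)
T_{122}*u_1*v_2*w_2 = -2*-3*4*-2 = -48  (running total: -96)
T_{211}*u_2*v_1*w_1 = 2*2*0*-4 = 0  (running total: -96)
T_{212}*u_2*v_1*w_2 = 3*2*0*-2 = 0  (running total: -96)
T_{221}*u_2*v_2*w_1 = 1*2*4*-4 = -32  (running total: -128)
T_{222}*u_2*v_2*w_2 = 0*2*4*-2 = 0  (running total: -128)
S = -128

-128


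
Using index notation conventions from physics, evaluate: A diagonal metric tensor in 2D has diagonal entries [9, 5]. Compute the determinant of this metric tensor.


For a diagonal metric, the determinant is the product of diagonal entries.
Diagonal entries: 9, 5
det(g) = 9 * 5 = 45

45


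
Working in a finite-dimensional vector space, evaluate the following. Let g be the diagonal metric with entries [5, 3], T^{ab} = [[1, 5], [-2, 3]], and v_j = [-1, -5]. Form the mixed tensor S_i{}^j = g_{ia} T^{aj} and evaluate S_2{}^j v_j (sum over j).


Step 1: lower the first index. For a diagonal metric, g_{ia} T^{aj} = g_{ii} T^{ij} (no sum on i).
g_{22} = 3
S_2{}^1 = 3 * T^{21} = 3 * -2 = -6
S_2{}^2 = 3 * T^{22} = 3 * 3 = 9
Step 2: contract S_2{}^j with v_j.
S_2{}^1 * v_1 = -6 * -1 = 6
S_2{}^2 * v_2 = 9 * -5 = -45
Result = 6 + -45 = -39

-39


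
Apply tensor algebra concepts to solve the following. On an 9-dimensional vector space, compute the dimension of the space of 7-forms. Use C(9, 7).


The dimension of the space of p-forms on an n-dimensional space is C(n, p).
n = 9, p = 7
C(9, 7) = 9! / (7! * 2!) = 36

36


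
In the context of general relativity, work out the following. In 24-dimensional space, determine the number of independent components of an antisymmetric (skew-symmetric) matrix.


An antisymmetric rank-2 tensor satisfies A_{ij} = -A_{ji}, so diagonal entries are zero.
The independent components are the upper-triangular entries: C(n, 2) = n(n-1)/2.
n = 24
C(24, 2) = 24 * 23 / 2 = 552 / 2 = 276

276


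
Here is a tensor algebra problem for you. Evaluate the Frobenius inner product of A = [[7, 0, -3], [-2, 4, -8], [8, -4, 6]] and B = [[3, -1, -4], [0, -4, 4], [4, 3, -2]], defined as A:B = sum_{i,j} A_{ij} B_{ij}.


A:B = sum over all i,j of A_{ij} * B_{ij}.
Row 1: 7*3=21, 0*-1=0, -3*-4=12 => row sum = 33
Row 2: -2*0=0, 4*-4=-16, -8*4=-32 => row sum = -48
Row 3: 8*4=32, -4*3=-12, 6*-2=-12 => row sum = 8
Total = 33 + -48 + 8 = -7

-7


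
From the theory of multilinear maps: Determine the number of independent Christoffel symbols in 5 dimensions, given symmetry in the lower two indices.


Christoffel symbols Gamma^k_{ij} are symmetric in i,j, so there are d * d(d+1)/2 independent symbols.
d = 5
d(d+1)/2 = 5 * 6 / 2 = 15
Total = 5 * 15 = 75

75


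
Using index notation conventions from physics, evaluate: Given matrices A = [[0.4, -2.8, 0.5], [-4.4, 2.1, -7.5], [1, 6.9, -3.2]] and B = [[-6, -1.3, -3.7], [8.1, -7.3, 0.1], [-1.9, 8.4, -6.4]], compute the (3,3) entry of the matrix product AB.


(AB)_{ij} = sum_k A_{ik} B_{kj}.
For i=3, j=3:
A_{31} * B_{13} = 1 * -3.7 = -3.7
A_{32} * B_{23} = 6.9 * 0.1 = 0.69
A_{33} * B_{33} = -3.2 * -6.4 = 20.48
Sum = -3.7 + 0.69 + 20.48 = 17.47

17.47


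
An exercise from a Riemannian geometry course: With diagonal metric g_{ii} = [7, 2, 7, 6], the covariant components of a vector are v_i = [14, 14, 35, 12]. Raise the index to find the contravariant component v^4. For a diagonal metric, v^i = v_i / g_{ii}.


To raise an index with a diagonal metric: v^i = v_i / g_{ii}.
For index 4: v_4 = 12, g_{44} = 6
v^4 = 12 / 6 = 2

2


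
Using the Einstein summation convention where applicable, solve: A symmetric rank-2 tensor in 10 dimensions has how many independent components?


A symmetric rank-2 tensor in d dimensions has d(d+1)/2 independent components.
d = 10
d(d+1)/2 = 10 * 11 / 2 = 110 / 2 = 55

55


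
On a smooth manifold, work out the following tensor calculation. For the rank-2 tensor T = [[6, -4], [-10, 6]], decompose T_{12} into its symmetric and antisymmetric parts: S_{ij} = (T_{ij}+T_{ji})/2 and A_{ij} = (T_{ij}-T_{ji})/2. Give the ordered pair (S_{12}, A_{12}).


T_{12} = -4
T_{21} = -10
S_{12} = (-4 + -10)/2 = -14/2 = -7
A_{12} = (-4 - -10)/2 = 6/2 = 3
Check: S + A = -7 + 3 = -4 = T_{12}.

(-7, 3)


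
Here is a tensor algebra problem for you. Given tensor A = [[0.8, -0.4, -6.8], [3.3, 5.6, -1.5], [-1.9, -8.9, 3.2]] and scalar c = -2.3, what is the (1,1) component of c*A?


Scalar multiplication: (cA)_{ij} = c * A_{ij}.
c = -2.3
A_{11} = 0.8
(cA)_{11} = -2.3 * 0.8 = -1.84

-1.84


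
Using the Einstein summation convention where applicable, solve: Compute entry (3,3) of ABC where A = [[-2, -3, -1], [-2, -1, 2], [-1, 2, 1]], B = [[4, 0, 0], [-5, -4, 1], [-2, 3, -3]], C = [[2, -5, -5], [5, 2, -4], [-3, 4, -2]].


(ABC)_{33} = sum_m (AB)_{3m} C_{m3}. First compute row 3 of AB.
(AB)_{31} = -1*4 + 2*-5 + 1*-2 = -16
(AB)_{32} = -1*0 + 2*-4 + 1*3 = -5
(AB)_{33} = -1*0 + 2*1 + 1*-3 = -1
Now contract with column 3 of C:
(AB)_{31} * C_{13} = -16 * -5 = 80
(AB)_{32} * C_{23} = -5 * -4 = 20
(AB)_{33} * C_{33} = -1 * -2 = 2
(ABC)_{33} = 80 + 20 + 2 = 102

102


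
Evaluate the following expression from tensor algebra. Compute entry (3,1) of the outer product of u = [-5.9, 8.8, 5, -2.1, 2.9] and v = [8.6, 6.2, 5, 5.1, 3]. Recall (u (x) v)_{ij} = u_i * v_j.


The outer product entry T_{ij} = u_i * v_j.
We need i=3, j=1.
u_3 = 5, v_1 = 8.6
T_{3,1} = 5 * 8.6 = 43

43


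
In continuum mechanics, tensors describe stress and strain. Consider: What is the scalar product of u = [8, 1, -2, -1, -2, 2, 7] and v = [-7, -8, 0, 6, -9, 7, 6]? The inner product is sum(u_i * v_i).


The inner product u . v = sum of u_i * v_i.
Term-by-term: 8 * -7, 1 * -8, -2 * 0, -1 * 6, -2 * -9, 2 * 7, 7 * 6
Products: -56, -8, 0, -6, 18, 14, 42
Sum = -56 + -8 + 0 + -6 + 18 + 14 + 42 = 4

4


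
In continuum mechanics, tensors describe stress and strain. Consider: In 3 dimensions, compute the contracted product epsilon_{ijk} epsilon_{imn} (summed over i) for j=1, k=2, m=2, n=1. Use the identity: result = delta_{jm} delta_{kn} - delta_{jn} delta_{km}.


Using the identity: epsilon_{ijk} epsilon_{imn} = delta_{jm} delta_{kn} - delta_{jn} delta_{km}.
delta_{12} = 0
delta_{21} = 0
delta_{11} = 1
delta_{22} = 1
Result = 0 * 0 - 1 * 1 = 0 - 1 = -1

-1


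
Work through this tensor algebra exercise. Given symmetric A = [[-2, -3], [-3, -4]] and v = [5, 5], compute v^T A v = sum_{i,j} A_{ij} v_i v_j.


First compute Av:
(Av)_1 = -2*5 + -3*5 = -25
(Av)_2 = -3*5 + -4*5 = -35
Av = [-25, -35]
Then v^T (Av) = 5*-25 + 5*-35
= -125 + -175 = -300

-300


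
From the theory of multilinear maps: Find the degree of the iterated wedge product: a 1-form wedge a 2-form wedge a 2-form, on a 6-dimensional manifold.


The degree of a wedge product is the sum of the degrees of the individual forms.
Degrees: 1, 2, 2
Total degree = 1 + 2 + 2 = 5

5


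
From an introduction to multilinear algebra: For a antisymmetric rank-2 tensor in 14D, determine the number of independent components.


A antisymmetric rank-2 tensor in d dimensions has d(d-1)/2 independent components.
d = 14
d(d-1)/2 = 14 * 13 / 2 = 182 / 2 = 91

91


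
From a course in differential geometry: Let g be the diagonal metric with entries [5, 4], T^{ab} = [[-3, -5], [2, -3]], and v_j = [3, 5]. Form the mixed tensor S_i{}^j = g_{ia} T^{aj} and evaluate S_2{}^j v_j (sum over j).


Step 1: lower the first index. For a diagonal metric, g_{ia} T^{aj} = g_{ii} T^{ij} (no sum on i).
g_{22} = 4
S_2{}^1 = 4 * T^{21} = 4 * 2 = 8
S_2{}^2 = 4 * T^{22} = 4 * -3 = -12
Step 2: contract S_2{}^j with v_j.
S_2{}^1 * v_1 = 8 * 3 = 24
S_2{}^2 * v_2 = -12 * 5 = -60
Result = 24 + -60 = -36

-36


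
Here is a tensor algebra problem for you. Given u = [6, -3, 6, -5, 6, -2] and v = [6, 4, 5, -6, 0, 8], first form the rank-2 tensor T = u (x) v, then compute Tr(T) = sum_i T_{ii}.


The outer product gives T_{ij} = u_i v_j.
The trace (contraction) is Tr(T) = sum_i T_{ii} = sum_i u_i v_i.
Diagonal entries:
T_{11} = u_1 * v_1 = 6 * 6 = 36
T_{22} = u_2 * v_2 = -3 * 4 = -12
T_{33} = u_3 * v_3 = 6 * 5 = 30
T_{44} = u_4 * v_4 = -5 * -6 = 30
T_{55} = u_5 * v_5 = 6 * 0 = 0
T_{66} = u_6 * v_6 = -2 * 8 = -16
Tr(T) = 36 + -12 + 30 + 30 + 0 + -16 = 68

68


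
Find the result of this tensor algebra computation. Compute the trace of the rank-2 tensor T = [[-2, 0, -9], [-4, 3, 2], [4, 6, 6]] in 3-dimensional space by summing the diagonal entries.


The contraction (trace) of a rank-2 tensor is the sum of its diagonal elements.
Diagonal entries: A[1,1] = -2, A[2,2] = 3, A[3,3] = 6
Tr(A) = -2 + 3 + 6 = 7

7


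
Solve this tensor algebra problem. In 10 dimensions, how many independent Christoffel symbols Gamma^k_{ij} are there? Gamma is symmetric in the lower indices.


Christoffel symbols Gamma^k_{ij} are symmetric in i,j, so there are d * d(d+1)/2 independent symbols.
d = 10
d(d+1)/2 = 10 * 11 / 2 = 55
Total = 10 * 55 = 550

550


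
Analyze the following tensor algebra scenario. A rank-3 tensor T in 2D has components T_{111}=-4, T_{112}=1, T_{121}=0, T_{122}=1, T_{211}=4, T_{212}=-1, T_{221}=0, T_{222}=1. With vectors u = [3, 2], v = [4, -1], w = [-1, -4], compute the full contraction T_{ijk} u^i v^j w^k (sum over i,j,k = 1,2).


S = sum over i,j,k of T_{ijk} u_i v_j w_k. Expanding all 8 terms:
T_{111}*u_1*v_1*w_1 = -4*3*4*-1 = 48  (running total: 48)
T_{112}*u_1*v_1*w_2 = 1*3*4*-4 = -48  (running total: 0)
T_{121}*u_1*v_2*w_1 = 0*3*-1*-1 = 0  (running total: 0)
T_{122}*u_1*v_2*w_2 = 1*3*-1*-4 = 12  (running total: 12)
T_{211}*u_2*v_1*w_1 = 4*2*4*-1 = -32  (running total: -20)
T_{212}*u_2*v_1*w_2 = -1*2*4*-4 = 32  (running total: 12)
T_{221}*u_2*v_2*w_1 = 0*2*-1*-1 = 0  (running total: 12)
T_{222}*u_2*v_2*w_2 = 1*2*-1*-4 = 8  (running total: 20)
S = 20

20


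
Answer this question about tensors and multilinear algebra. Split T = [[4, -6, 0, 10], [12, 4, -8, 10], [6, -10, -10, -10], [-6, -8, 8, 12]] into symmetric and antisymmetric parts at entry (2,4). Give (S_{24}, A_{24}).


T_{24} = 10
T_{42} = -8
S_{24} = (10 + -8)/2 = 2/2 = 1
A_{24} = (10 - -8)/2 = 18/2 = 9
Check: S + A = 1 + 9 = 10 = T_{24}.

(1, 9)


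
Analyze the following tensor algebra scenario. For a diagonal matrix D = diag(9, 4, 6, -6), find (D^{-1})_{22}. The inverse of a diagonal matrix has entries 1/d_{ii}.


For a diagonal matrix, the inverse has entries (D^{-1})_{ii} = 1/d_{ii}.
The diagonal entries are: d_{11} = 9, d_{22} = 4, d_{33} = 6, d_{44} = -6
We need (D^{-1})_{22} = 1/d_{22} = 1/4 = 1/4

1/4


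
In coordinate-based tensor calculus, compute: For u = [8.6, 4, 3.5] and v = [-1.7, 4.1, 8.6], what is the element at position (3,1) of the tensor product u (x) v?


The outer product entry T_{ij} = u_i * v_j.
We need i=3, j=1.
u_3 = 3.5, v_1 = -1.7
T_{3,1} = 3.5 * -1.7 = -5.95

-5.95


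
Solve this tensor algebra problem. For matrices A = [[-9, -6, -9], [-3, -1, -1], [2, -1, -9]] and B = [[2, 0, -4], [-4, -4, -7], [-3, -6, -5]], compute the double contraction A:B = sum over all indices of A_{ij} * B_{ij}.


A:B = sum over all i,j of A_{ij} * B_{ij}.
Row 1: -9*2=-18, -6*0=0, -9*-4=36 => row sum = 18
Row 2: -3*-4=12, -1*-4=4, -1*-7=7 => row sum = 23
Row 3: 2*-3=-6, -1*-6=6, -9*-5=45 => row sum = 45
Total = 18 + 23 + 45 = 86

86


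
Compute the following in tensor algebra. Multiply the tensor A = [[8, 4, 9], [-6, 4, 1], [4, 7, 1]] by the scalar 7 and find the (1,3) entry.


Scalar multiplication: (cA)_{ij} = c * A_{ij}.
c = 7
A_{13} = 9
(cA)_{13} = 7 * 9 = 63

63


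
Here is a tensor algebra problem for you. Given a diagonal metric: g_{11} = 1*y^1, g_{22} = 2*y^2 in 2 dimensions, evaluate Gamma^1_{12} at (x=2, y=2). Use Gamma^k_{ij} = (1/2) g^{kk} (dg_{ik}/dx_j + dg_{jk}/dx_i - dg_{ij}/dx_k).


For a diagonal metric, Gamma^k_{ij} = (1/2) g^{kk} (dg_{ik}/dx_j + dg_{jk}/dx_i - dg_{ij}/dx_k).
The metric is diagonal, so g_{ab} = 0 for a != b.
At the given point: g_{11} = 2, g_{22} = 8
g^{11} = 1/2
dg_{11}/dx_2 = dg_{11}/dx_2 = 1
dg_{21}/dx_1 = 0 (off-diagonal)
dg_{12}/dx_1 = 0 (off-diagonal)
Numerator = 1 + 0 - 0 = 1
Gamma^1_{12} = 1 / (2 * 2) = 1/4

1/4


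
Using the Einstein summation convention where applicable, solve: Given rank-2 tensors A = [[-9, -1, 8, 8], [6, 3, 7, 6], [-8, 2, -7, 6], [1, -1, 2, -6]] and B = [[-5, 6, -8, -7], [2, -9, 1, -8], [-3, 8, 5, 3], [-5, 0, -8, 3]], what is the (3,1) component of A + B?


Tensor addition is component-wise: (A + B)_{ij} = A_{ij} + B_{ij}.
A_{31} = -8
B_{31} = -3
(A + B)_{31} = -8 + -3 = -11

-11


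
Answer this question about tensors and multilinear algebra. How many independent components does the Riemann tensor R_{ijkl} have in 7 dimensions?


The Riemann tensor in d dimensions has d^2(d^2 - 1)/12 independent components.
d = 7, so d^2 = 49
d^2 - 1 = 48
d^2(d^2 - 1) = 49 * 48 = 2352
Divide by 12: 2352 / 12 = 196

196


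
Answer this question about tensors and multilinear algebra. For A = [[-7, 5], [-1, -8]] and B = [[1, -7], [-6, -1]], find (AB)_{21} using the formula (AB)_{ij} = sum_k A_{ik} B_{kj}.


(AB)_{ij} = sum_k A_{ik} B_{kj}.
For i=2, j=1:
A_{21} * B_{11} = -1 * 1 = -1
A_{22} * B_{21} = -8 * -6 = 48
Sum = -1 + 48 = 47

47


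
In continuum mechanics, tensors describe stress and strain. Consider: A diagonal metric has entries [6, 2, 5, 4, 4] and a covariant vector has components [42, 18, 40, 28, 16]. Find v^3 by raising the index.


To raise an index with a diagonal metric: v^i = v_i / g_{ii}.
For index 3: v_3 = 40, g_{33} = 5
v^3 = 40 / 5 = 8

8


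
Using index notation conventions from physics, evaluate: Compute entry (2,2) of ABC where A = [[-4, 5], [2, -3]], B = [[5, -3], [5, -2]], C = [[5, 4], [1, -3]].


(ABC)_{22} = sum_m (AB)_{2m} C_{m2}. First compute row 2 of AB.
(AB)_{21} = 2*5 + -3*5 = -5
(AB)_{22} = 2*-3 + -3*-2 = 0
Now contract with column 2 of C:
(AB)_{21} * C_{12} = -5 * 4 = -20
(AB)_{22} * C_{22} = 0 * -3 = 0
(ABC)_{22} = -20 + 0 = -20

-20


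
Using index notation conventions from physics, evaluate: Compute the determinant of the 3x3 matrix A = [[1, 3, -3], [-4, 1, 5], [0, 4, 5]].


Expanding along the first row, det(A) = a11*M_11 - a12*M_12 + a13*M_13, where M_1j is the (1,j) minor.
Minor M_11 = 1*5 - 5*4 = -15
Minor M_12 = -4*5 - 5*0 = -20
Minor M_13 = -4*4 - 1*0 = -16
det = 1*(-15) - 3*(-20) + -3*(-16)
    = -15 - -60 + 48
    = 93

93


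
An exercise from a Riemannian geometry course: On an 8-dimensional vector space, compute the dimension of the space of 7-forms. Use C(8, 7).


The dimension of the space of p-forms on an n-dimensional space is C(n, p).
n = 8, p = 7
C(8, 7) = 8! / (7! * 1!) = 8

8


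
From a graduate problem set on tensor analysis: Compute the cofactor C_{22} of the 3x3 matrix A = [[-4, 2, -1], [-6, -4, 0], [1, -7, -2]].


To find cofactor C_{22}, delete row 2 and column 2.
The resulting 2x2 submatrix is: [[-4, -1], [1, -2]]
Minor M_{22} = -4*-2 - -1*1
  = 8 - -1 = 9
Sign = (-1)^(2+2) = (-1)^4 = 1
Cofactor C_{22} = 1 * 9 = 9

9


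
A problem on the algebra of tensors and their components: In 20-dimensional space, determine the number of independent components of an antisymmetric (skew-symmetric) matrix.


An antisymmetric rank-2 tensor satisfies A_{ij} = -A_{ji}, so diagonal entries are zero.
The independent components are the upper-triangular entries: C(n, 2) = n(n-1)/2.
n = 20
C(20, 2) = 20 * 19 / 2 = 380 / 2 = 190

190


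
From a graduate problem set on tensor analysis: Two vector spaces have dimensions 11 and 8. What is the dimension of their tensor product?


The dimension of a tensor product is the product of dimensions.
dim(V) = 11, dim(W) = 8
dim(V (x) W) = 11 * 8 = 88

88


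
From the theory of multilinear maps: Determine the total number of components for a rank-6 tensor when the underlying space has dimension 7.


The number of components of a rank-r tensor in d dimensions is d^r.
Here d = 7 and r = 6.
7^6 = 117649

117649


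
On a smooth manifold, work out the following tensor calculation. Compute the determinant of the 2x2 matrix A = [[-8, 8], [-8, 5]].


For a 2x2 matrix [[a, b], [c, d]], det = a*d - b*c.
a = -8, b = 8, c = -8, d = 5
a*d = -8 * 5 = -40
b*c = 8 * -8 = -64
det = -40 - -64 = 24

24


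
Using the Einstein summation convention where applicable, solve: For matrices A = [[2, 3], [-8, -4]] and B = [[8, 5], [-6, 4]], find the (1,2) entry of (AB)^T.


(AB)^T_{ij} = (AB)_{ji} = sum_k A_{jk} B_{ki}.
For i=1, j=2 we need (AB)_{21}:
A_{21} * B_{11} = -8 * 8 = -64
A_{22} * B_{21} = -4 * -6 = 24
Sum = -64 + 24 = -40

-40


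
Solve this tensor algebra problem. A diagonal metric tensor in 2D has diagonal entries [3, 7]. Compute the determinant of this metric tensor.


For a diagonal metric, the determinant is the product of diagonal entries.
Diagonal entries: 3, 7
det(g) = 3 * 7 = 21

21


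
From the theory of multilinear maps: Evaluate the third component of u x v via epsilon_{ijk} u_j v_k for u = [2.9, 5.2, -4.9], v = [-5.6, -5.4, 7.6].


(u x v)_3 = sum_{j,k} epsilon_{3jk} u_j v_k. Only permutations of (1,2,3) contribute; the two non-zero terms are:
eps_{312} u_1 v_2 = 1 * 2.9 * -5.4 = -15.66
eps_{321} u_2 v_1 = -1 * 5.2 * -5.6 = 29.12
(u x v)_3 = 13.46

13.46


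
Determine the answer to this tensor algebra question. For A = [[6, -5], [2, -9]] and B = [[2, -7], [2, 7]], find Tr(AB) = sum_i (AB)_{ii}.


Tr(AB) = sum_i (AB)_{ii} where (AB)_{ii} = sum_k A_{ik} B_{ki}.
(AB)_{11} = 6*2 + -5*2 = 2
(AB)_{22} = 2*-7 + -9*7 = -77
Tr(AB) = 2 + -77 = -75

-75


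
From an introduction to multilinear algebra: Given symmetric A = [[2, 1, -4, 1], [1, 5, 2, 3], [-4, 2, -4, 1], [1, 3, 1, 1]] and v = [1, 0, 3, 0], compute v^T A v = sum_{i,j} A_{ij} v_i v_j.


First compute Av:
(Av)_1 = 2*1 + 1*0 + -4*3 + 1*0 = -10
(Av)_2 = 1*1 + 5*0 + 2*3 + 3*0 = 7
(Av)_3 = -4*1 + 2*0 + -4*3 + 1*0 = -16
(Av)_4 = 1*1 + 3*0 + 1*3 + 1*0 = 4
Av = [-10, 7, -16, 4]
Then v^T (Av) = 1*-10 + 0*7 + 3*-16 + 0*4
= -10 + 0 + -48 + 0 = -58

-58


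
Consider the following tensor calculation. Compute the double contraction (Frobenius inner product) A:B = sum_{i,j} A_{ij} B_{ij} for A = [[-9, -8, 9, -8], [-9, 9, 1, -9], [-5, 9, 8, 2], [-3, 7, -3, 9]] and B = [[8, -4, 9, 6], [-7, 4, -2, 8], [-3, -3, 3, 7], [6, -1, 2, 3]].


A:B = sum over all i,j of A_{ij} * B_{ij}.
Row 1: -9*8=-72, -8*-4=32, 9*9=81, -8*6=-48 => row sum = -7
Row 2: -9*-7=63, 9*4=36, 1*-2=-2, -9*8=-72 => row sum = 25
Row 3: -5*-3=15, 9*-3=-27, 8*3=24, 2*7=14 => row sum = 26
Row 4: -3*6=-18, 7*-1=-7, -3*2=-6, 9*3=27 => row sum = -4
Total = -7 + 25 + 26 + -4 = 40

40


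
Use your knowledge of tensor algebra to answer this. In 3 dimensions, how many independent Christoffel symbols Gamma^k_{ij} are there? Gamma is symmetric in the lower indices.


Christoffel symbols Gamma^k_{ij} are symmetric in i,j, so there are d * d(d+1)/2 independent symbols.
d = 3
d(d+1)/2 = 3 * 4 / 2 = 6
Total = 3 * 6 = 18

18


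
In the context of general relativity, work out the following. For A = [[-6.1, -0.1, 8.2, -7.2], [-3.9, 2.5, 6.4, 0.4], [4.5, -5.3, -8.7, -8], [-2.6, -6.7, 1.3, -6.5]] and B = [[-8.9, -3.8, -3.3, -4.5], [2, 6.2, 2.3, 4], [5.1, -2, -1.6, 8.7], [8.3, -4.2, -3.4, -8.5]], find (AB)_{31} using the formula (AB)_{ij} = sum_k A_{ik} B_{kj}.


(AB)_{ij} = sum_k A_{ik} B_{kj}.
For i=3, j=1:
A_{31} * B_{11} = 4.5 * -8.9 = -40.05
A_{32} * B_{21} = -5.3 * 2 = -10.6
A_{33} * B_{31} = -8.7 * 5.1 = -44.37
A_{34} * B_{41} = -8 * 8.3 = -66.4
Sum = -40.05 + -10.6 + -44.37 + -66.4 = -161.42

-161.42


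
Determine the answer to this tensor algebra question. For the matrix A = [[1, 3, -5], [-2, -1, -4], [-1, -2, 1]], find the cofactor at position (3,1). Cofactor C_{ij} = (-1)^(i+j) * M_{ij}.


To find cofactor C_{31}, delete row 3 and column 1.
The resulting 2x2 submatrix is: [[3, -5], [-1, -4]]
Minor M_{31} = 3*-4 - -5*-1
  = -12 - 5 = -17
Sign = (-1)^(3+1) = (-1)^4 = 1
Cofactor C_{31} = 1 * -17 = -17

-17


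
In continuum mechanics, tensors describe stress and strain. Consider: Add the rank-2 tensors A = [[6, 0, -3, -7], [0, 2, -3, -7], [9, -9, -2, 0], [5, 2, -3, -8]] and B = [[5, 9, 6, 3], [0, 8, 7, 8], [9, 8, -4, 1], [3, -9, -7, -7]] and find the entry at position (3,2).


Tensor addition is component-wise: (A + B)_{ij} = A_{ij} + B_{ij}.
A_{32} = -9
B_{32} = 8
(A + B)_{32} = -9 + 8 = -1

-1


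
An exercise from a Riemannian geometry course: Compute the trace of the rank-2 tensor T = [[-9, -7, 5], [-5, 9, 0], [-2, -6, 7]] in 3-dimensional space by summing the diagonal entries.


The contraction (trace) of a rank-2 tensor is the sum of its diagonal elements.
Diagonal entries: A[1,1] = -9, A[2,2] = 9, A[3,3] = 7
Tr(A) = -9 + 9 + 7 = 7

7


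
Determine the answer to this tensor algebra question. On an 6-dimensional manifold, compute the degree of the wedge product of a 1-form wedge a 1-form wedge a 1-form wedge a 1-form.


The degree of a wedge product is the sum of the degrees of the individual forms.
Degrees: 1, 1, 1, 1
Total degree = 1 + 1 + 1 + 1 = 4

4


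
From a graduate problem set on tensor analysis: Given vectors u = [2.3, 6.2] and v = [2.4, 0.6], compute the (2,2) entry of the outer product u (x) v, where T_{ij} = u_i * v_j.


The outer product entry T_{ij} = u_i * v_j.
We need i=2, j=2.
u_2 = 6.2, v_2 = 0.6
T_{2,2} = 6.2 * 0.6 = 3.72

3.72


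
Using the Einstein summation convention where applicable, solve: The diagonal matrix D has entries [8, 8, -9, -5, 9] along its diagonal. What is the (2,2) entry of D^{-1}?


For a diagonal matrix, the inverse has entries (D^{-1})_{ii} = 1/d_{ii}.
The diagonal entries are: d_{11} = 8, d_{22} = 8, d_{33} = -9, d_{44} = -5, d_{55} = 9
We need (D^{-1})_{22} = 1/d_{22} = 1/8 = 1/8

1/8


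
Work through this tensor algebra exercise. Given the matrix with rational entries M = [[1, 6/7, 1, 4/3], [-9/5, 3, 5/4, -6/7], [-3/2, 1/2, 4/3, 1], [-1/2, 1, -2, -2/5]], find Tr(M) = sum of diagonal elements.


The trace is the sum of diagonal entries.
Diagonal: M[1,1] = 1, M[2,2] = 3, M[3,3] = 4/3, M[4,4] = -2/5
Tr(M) = 1 + 3 + 4/3 + -2/5
Computing step by step:
After adding M[1,1]: 1
After adding M[2,2]: 4
After adding M[3,3]: 16/3
After adding M[4,4]: 74/15
Tr(M) = 74/15

74/15


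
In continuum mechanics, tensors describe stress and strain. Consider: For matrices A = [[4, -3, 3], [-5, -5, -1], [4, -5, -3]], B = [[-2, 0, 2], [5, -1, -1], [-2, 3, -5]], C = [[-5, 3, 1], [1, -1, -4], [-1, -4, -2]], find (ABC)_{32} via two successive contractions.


(ABC)_{32} = sum_m (AB)_{3m} C_{m2}. First compute row 3 of AB.
(AB)_{31} = 4*-2 + -5*5 + -3*-2 = -27
(AB)_{32} = 4*0 + -5*-1 + -3*3 = -4
(AB)_{33} = 4*2 + -5*-1 + -3*-5 = 28
Now contract with column 2 of C:
(AB)_{31} * C_{12} = -27 * 3 = -81
(AB)_{32} * C_{22} = -4 * -1 = 4
(AB)_{33} * C_{32} = 28 * -4 = -112
(ABC)_{32} = -81 + 4 + -112 = -189

-189


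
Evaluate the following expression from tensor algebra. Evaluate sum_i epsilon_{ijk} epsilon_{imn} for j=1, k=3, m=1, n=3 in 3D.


Using the identity: epsilon_{ijk} epsilon_{imn} = delta_{jm} delta_{kn} - delta_{jn} delta_{km}.
delta_{11} = 1
delta_{33} = 1
delta_{13} = 0
delta_{31} = 0
Result = 1 * 1 - 0 * 0 = 1 - 0 = 1

1


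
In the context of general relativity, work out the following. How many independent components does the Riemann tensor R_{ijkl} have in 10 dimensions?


The Riemann tensor in d dimensions has d^2(d^2 - 1)/12 independent components.
d = 10, so d^2 = 100
d^2 - 1 = 99
d^2(d^2 - 1) = 100 * 99 = 9900
Divide by 12: 9900 / 12 = 825

825


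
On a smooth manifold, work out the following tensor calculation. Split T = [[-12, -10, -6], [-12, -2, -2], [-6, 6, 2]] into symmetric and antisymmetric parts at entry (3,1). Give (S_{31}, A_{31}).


T_{31} = -6
T_{13} = -6
S_{31} = (-6 + -6)/2 = -12/2 = -6
A_{31} = (-6 - -6)/2 = 0/2 = 0
Check: S + A = -6 + 0 = -6 = T_{31}.

(-6, 0)


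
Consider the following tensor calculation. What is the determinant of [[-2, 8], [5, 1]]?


For a 2x2 matrix [[a, b], [c, d]], det = a*d - b*c.
a = -2, b = 8, c = 5, d = 1
a*d = -2 * 1 = -2
b*c = 8 * 5 = 40
det = -2 - 40 = -42

-42


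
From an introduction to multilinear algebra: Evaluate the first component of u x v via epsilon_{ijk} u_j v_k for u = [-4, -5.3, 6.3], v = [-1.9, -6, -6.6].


(u x v)_1 = sum_{j,k} epsilon_{1jk} u_j v_k. Only permutations of (1,2,3) contribute; the two non-zero terms are:
eps_{123} u_2 v_3 = 1 * -5.3 * -6.6 = 34.98
eps_{132} u_3 v_2 = -1 * 6.3 * -6 = 37.8
(u x v)_1 = 72.78

72.78


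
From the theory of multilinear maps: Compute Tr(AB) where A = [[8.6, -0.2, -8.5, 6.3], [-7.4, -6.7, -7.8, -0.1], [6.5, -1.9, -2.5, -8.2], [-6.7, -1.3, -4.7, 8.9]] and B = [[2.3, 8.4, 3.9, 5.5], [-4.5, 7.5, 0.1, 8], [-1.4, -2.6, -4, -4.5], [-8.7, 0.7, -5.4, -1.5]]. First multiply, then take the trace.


Tr(AB) = sum_i (AB)_{ii} where (AB)_{ii} = sum_k A_{ik} B_{ki}.
(AB)_{11} = 8.6*2.3 + -0.2*-4.5 + -8.5*-1.4 + 6.3*-8.7 = -22.23
(AB)_{22} = -7.4*8.4 + -6.7*7.5 + -7.8*-2.6 + -0.1*0.7 = -92.2
(AB)_{33} = 6.5*3.9 + -1.9*0.1 + -2.5*-4 + -8.2*-5.4 = 79.44
(AB)_{44} = -6.7*5.5 + -1.3*8 + -4.7*-4.5 + 8.9*-1.5 = -39.45
Tr(AB) = -22.23 + -92.2 + 79.44 + -39.45 = -74.44

-74.44


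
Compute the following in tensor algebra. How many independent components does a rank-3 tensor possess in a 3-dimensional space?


The number of components of a rank-r tensor in d dimensions is d^r.
Here d = 3 and r = 3.
3^3 = 27

27


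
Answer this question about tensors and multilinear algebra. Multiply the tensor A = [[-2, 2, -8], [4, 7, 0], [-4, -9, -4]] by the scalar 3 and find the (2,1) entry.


Scalar multiplication: (cA)_{ij} = c * A_{ij}.
c = 3
A_{21} = 4
(cA)_{21} = 3 * 4 = 12

12


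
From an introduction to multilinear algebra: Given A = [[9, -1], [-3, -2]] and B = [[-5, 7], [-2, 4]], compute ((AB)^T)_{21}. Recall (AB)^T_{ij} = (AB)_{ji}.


(AB)^T_{ij} = (AB)_{ji} = sum_k A_{jk} B_{ki}.
For i=2, j=1 we need (AB)_{12}:
A_{11} * B_{12} = 9 * 7 = 63
A_{12} * B_{22} = -1 * 4 = -4
Sum = 63 + -4 = 59

59


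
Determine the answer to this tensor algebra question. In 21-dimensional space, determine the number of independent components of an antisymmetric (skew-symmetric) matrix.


An antisymmetric rank-2 tensor satisfies A_{ij} = -A_{ji}, so diagonal entries are zero.
The independent components are the upper-triangular entries: C(n, 2) = n(n-1)/2.
n = 21
C(21, 2) = 21 * 20 / 2 = 420 / 2 = 210

210


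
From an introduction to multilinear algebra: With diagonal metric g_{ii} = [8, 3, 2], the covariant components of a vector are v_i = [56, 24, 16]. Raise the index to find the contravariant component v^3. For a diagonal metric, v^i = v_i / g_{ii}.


To raise an index with a diagonal metric: v^i = v_i / g_{ii}.
For index 3: v_3 = 16, g_{33} = 2
v^3 = 16 / 2 = 8

8


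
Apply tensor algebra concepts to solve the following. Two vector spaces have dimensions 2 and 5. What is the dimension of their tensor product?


The dimension of a tensor product is the product of dimensions.
dim(V) = 2, dim(W) = 5
dim(V (x) W) = 2 * 5 = 10

10


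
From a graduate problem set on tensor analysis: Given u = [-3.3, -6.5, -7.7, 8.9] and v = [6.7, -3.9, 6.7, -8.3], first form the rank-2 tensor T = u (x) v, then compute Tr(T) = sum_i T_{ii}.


The outer product gives T_{ij} = u_i v_j.
The trace (contraction) is Tr(T) = sum_i T_{ii} = sum_i u_i v_i.
Diagonal entries:
T_{11} = u_1 * v_1 = -3.3 * 6.7 = -22.11
T_{22} = u_2 * v_2 = -6.5 * -3.9 = 25.35
T_{33} = u_3 * v_3 = -7.7 * 6.7 = -51.59
T_{44} = u_4 * v_4 = 8.9 * -8.3 = -73.87
Tr(T) = -22.11 + 25.35 + -51.59 + -73.87 = -122.22

-122.22


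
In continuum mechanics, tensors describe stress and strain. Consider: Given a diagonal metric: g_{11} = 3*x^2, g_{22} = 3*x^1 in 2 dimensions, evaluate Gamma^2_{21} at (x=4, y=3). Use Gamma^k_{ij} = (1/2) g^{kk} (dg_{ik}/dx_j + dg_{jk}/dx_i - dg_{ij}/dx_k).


For a diagonal metric, Gamma^k_{ij} = (1/2) g^{kk} (dg_{ik}/dx_j + dg_{jk}/dx_i - dg_{ij}/dx_k).
The metric is diagonal, so g_{ab} = 0 for a != b.
At the given point: g_{11} = 48, g_{22} = 12
g^{22} = 1/12
dg_{22}/dx_1 = dg_{22}/dx_1 = 3
dg_{12}/dx_2 = 0 (off-diagonal)
dg_{21}/dx_2 = 0 (off-diagonal)
Numerator = 3 + 0 - 0 = 3
Gamma^2_{21} = 3 / (2 * 12) = 1/8

1/8


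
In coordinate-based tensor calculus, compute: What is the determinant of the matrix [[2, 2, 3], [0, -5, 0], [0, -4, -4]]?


Expanding along the first row, det(A) = a11*M_11 - a12*M_12 + a13*M_13, where M_1j is the (1,j) minor.
Minor M_11 = -5*-4 - 0*-4 = 20
Minor M_12 = 0*-4 - 0*0 = 0
Minor M_13 = 0*-4 - -5*0 = 0
det = 2*(20) - 2*(0) + 3*(0)
    = 40 - 0 + 0
    = 40

40


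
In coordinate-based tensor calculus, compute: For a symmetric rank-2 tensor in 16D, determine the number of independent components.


A symmetric rank-2 tensor in d dimensions has d(d+1)/2 independent components.
d = 16
d(d+1)/2 = 16 * 17 / 2 = 272 / 2 = 136

136


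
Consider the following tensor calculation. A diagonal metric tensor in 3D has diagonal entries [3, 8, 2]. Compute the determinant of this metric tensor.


For a diagonal metric, the determinant is the product of diagonal entries.
Diagonal entries: 3, 8, 2
det(g) = 3 * 8 * 2 = 48

48


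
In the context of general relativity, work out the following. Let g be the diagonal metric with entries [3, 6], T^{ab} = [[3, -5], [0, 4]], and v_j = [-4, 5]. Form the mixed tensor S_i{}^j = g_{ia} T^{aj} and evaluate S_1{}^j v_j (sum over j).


Step 1: lower the first index. For a diagonal metric, g_{ia} T^{aj} = g_{ii} T^{ij} (no sum on i).
g_{11} = 3
S_1{}^1 = 3 * T^{11} = 3 * 3 = 9
S_1{}^2 = 3 * T^{12} = 3 * -5 = -15
Step 2: contract S_1{}^j with v_j.
S_1{}^1 * v_1 = 9 * -4 = -36
S_1{}^2 * v_2 = -15 * 5 = -75
Result = -36 + -75 = -111

-111


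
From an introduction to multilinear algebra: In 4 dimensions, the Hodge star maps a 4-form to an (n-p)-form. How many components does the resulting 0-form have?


The Hodge dual of a p-form on an n-dimensional manifold is an (n-p)-form.
n = 4, p = 4, so dual degree = 4 - 4 = 0
The number of components is C(n, n-p) = C(4, 0) = 1

1


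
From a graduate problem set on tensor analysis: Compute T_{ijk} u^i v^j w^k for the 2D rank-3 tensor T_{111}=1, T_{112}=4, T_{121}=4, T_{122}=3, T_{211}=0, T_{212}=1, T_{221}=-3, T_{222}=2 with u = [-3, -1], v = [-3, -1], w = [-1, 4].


S = sum over i,j,k of T_{ijk} u_i v_j w_k. Expanding all 8 terms:
T_{111}*u_1*v_1*w_1 = 1*-3*-3*-1 = -9  (running total: -9)
T_{112}*u_1*v_1*w_2 = 4*-3*-3*4 = 144  (running total: 135)
T_{121}*u_1*v_2*w_1 = 4*-3*-1*-1 = -12  (running total: 123)
T_{122}*u_1*v_2*w_2 = 3*-3*-1*4 = 36  (running total: 159)
T_{211}*u_2*v_1*w_1 = 0*-1*-3*-1 = 0  (running total: 159)
T_{212}*u_2*v_1*w_2 = 1*-1*-3*4 = 12  (running total: 171)
T_{221}*u_2*v_2*w_1 = -3*-1*-1*-1 = 3  (running total: 174)
T_{222}*u_2*v_2*w_2 = 2*-1*-1*4 = 8  (running total: 182)
S = 182

182


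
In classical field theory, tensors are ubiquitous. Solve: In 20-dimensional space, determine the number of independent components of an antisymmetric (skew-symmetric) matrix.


An antisymmetric rank-2 tensor satisfies A_{ij} = -A_{ji}, so diagonal entries are zero.
The independent components are the upper-triangular entries: C(n, 2) = n(n-1)/2.
n = 20
C(20, 2) = 20 * 19 / 2 = 380 / 2 = 190

190


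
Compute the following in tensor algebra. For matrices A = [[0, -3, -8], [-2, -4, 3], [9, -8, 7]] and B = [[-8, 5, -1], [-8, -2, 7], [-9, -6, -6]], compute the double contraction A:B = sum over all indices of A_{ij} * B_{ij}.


A:B = sum over all i,j of A_{ij} * B_{ij}.
Row 1: 0*-8=0, -3*5=-15, -8*-1=8 => row sum = -7
Row 2: -2*-8=16, -4*-2=8, 3*7=21 => row sum = 45
Row 3: 9*-9=-81, -8*-6=48, 7*-6=-42 => row sum = -75
Total = -7 + 45 + -75 = -37

-37


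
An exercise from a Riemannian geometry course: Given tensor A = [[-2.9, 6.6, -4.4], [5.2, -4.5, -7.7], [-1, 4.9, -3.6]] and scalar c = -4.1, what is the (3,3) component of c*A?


Scalar multiplication: (cA)_{ij} = c * A_{ij}.
c = -4.1
A_{33} = -3.6
(cA)_{33} = -4.1 * -3.6 = 14.76

14.76


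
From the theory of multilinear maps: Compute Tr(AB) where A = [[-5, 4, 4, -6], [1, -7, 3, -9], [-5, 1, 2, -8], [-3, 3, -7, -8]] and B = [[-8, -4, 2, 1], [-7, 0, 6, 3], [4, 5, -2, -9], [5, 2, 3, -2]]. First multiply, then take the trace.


Tr(AB) = sum_i (AB)_{ii} where (AB)_{ii} = sum_k A_{ik} B_{ki}.
(AB)_{11} = -5*-8 + 4*-7 + 4*4 + -6*5 = -2
(AB)_{22} = 1*-4 + -7*0 + 3*5 + -9*2 = -7
(AB)_{33} = -5*2 + 1*6 + 2*-2 + -8*3 = -32
(AB)_{44} = -3*1 + 3*3 + -7*-9 + -8*-2 = 85
Tr(AB) = -2 + -7 + -32 + 85 = 44

44


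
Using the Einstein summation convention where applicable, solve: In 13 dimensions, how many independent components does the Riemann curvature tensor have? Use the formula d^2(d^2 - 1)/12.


The Riemann tensor in d dimensions has d^2(d^2 - 1)/12 independent components.
d = 13, so d^2 = 169
d^2 - 1 = 168
d^2(d^2 - 1) = 169 * 168 = 28392
Divide by 12: 28392 / 12 = 2366

2366


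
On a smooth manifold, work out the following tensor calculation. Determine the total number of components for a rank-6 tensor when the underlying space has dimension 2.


The number of components of a rank-r tensor in d dimensions is d^r.
Here d = 2 and r = 6.
2^6 = 64

64
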